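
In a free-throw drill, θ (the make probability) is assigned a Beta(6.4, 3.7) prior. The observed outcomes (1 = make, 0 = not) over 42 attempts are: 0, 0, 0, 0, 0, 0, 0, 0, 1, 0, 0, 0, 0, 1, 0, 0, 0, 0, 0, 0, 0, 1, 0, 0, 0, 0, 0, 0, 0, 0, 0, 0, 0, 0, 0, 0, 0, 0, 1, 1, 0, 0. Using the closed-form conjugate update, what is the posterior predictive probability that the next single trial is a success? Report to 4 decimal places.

0.2188

The Beta prior is conjugate to a Binomial/Bernoulli likelihood; the update adds successes to α and failures to β.
Posterior: Beta(α+k, β+n−k) = Beta(6.4+5, 3.7+37) = Beta(11.4, 40.7).
For a single future Bernoulli trial, P(success | data) = α/(α+β) = 0.2188.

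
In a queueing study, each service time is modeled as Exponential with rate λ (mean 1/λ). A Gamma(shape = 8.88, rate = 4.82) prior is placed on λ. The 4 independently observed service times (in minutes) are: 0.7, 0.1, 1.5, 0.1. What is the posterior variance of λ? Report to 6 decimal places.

With a Gamma(shape α, rate β) prior on the exponential rate λ, the posterior after n observations with total T = Σxᵢ is Gamma(α+n, β+T).
Sum of observations T = 2.4 minutes; n = 4.
Posterior: Gamma(8.88+4, 4.82+2.4) = Gamma(12.88, 7.22).
Var = α/β² = 0.247082.

0.247082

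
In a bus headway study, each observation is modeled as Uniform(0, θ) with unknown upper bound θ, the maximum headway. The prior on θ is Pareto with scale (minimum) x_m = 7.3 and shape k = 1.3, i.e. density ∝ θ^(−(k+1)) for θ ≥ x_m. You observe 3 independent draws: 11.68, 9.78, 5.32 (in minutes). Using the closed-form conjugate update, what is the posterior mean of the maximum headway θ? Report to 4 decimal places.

A Pareto(scale x_m, shape k) prior on the upper bound θ of Uniform(0, θ) is conjugate: posterior is Pareto(max(x_m, max xᵢ), k + n).
Sample maximum = 11.68; prior scale x_m = 7.3 → posterior scale = max = 11.68.
Posterior shape = 1.3 + 3 = 4.3.
E[θ|data] = k·x_m/(k−1) = 4.3·11.68/3.3 = 15.2194.

15.2194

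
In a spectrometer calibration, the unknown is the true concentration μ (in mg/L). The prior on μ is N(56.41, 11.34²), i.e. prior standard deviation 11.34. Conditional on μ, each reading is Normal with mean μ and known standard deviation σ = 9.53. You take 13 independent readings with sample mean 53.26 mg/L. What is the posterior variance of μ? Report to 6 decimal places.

6.626239

For Normal data with known variance σ², a Normal(μ₀, σ₀²) prior on μ is conjugate. Posterior precision = 1/σ₀² + n/σ²; posterior mean is the precision-weighted average of μ₀ and x̄.
σ₀² = 11.34² = 128.5956, σ² = 9.53² = 90.8209; σ² + n·σ₀² = 90.8209 + 13·128.5956 = 1762.5637.
Posterior precision = 1/σ₀² + n/σ² = 1/128.5956 + 13/90.8209 = (σ² + n·σ₀²)/(σ₀²σ²) = 1762.5637/(128.5956·90.8209); posterior variance σₙ² = σ₀²σ²/(σ² + n·σ₀²) = 128.5956·90.8209/1762.5637 = 6.626239.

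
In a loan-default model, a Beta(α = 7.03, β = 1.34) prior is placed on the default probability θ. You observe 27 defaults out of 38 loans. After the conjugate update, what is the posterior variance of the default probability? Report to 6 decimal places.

The Beta prior is conjugate to a Binomial/Bernoulli likelihood; the update adds successes to α and failures to β.
Posterior: Beta(α+k, β+n−k) = Beta(7.03+27, 1.34+11) = Beta(34.03, 12.34).
Var = αβ/((α+β)²(α+β+1)) = 34.03·12.34/(46.37²·47.37) = 0.004123.

0.004123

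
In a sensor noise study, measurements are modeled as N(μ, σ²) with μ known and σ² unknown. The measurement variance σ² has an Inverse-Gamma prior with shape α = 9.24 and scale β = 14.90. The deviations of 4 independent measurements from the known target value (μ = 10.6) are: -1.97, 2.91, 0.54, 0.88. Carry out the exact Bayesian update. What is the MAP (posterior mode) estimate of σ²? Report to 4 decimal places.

1.7653

With known mean μ and an Inverse-Gamma(α, β) prior on σ², the Normal likelihood is conjugate: posterior is Inv-Gamma(α + n/2, β + Σ(xᵢ−μ)²/2).
Σ(xᵢ−μ)² = (-1.97)² + (2.91)² + (0.54)² + (0.88)² = 13.4150.
Posterior: Inv-Gamma(9.24 + 4/2, 14.90 + 13.4150/2) = Inv-Gamma(11.24, 21.60750).
Mode = β/(α+1) = 21.60750/12.24 = 1.7653.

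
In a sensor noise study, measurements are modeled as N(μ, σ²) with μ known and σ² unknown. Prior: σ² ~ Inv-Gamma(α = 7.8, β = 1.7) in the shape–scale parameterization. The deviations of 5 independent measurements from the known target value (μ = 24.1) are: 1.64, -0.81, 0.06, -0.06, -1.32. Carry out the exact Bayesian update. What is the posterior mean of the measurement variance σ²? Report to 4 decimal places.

0.4567

With known mean μ and an Inverse-Gamma(α, β) prior on σ², the Normal likelihood is conjugate: posterior is Inv-Gamma(α + n/2, β + Σ(xᵢ−μ)²/2).
Σ(xᵢ−μ)² = (1.64)² + (-0.81)² + (0.06)² + (-0.06)² + (-1.32)² = 5.0953.
Posterior: Inv-Gamma(7.8 + 5/2, 1.7 + 5.0953/2) = Inv-Gamma(10.30, 4.24765).
E[σ²|data] = β/(α−1) = 4.24765/9.30 = 0.4567.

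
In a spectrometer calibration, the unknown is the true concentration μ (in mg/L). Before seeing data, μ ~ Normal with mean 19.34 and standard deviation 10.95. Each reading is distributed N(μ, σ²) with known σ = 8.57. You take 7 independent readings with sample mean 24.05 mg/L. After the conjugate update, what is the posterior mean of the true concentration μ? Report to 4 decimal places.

23.6710

For Normal data with known variance σ², a Normal(μ₀, σ₀²) prior on μ is conjugate. Posterior precision = 1/σ₀² + n/σ²; posterior mean is the precision-weighted average of μ₀ and x̄.
n·x̄ = 7·24.05 = 168.35.
σ₀² = 10.95² = 119.9025, σ² = 8.57² = 73.4449; σ² + n·σ₀² = 73.4449 + 7·119.9025 = 912.7624.
Posterior mean = (μ₀/σ₀² + n·x̄/σ²)/(1/σ₀² + n/σ²) = (σ²·μ₀ + σ₀²·n·x̄)/(σ² + n·σ₀²) = (73.4449·19.34 + 119.9025·168.35)/912.7624 = 21606.010241/912.7624 = 23.6710.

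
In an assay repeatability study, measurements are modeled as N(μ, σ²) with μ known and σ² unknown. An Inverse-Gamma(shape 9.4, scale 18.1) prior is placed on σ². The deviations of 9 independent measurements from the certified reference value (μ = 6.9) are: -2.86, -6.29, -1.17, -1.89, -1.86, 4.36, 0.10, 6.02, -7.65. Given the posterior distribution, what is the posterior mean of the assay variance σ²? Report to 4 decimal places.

With known mean μ and an Inverse-Gamma(α, β) prior on σ², the Normal likelihood is conjugate: posterior is Inv-Gamma(α + n/2, β + Σ(xᵢ−μ)²/2).
Σ(xᵢ−μ)² = (-2.86)² + (-6.29)² + (-1.17)² + (-1.89)² + (-1.86)² + (4.36)² + (0.10)² + (6.02)² + (-7.65)² = 169.9268.
Posterior: Inv-Gamma(9.4 + 9/2, 18.1 + 169.9268/2) = Inv-Gamma(13.90, 103.06340).
E[σ²|data] = β/(α−1) = 103.06340/12.90 = 7.9894.

7.9894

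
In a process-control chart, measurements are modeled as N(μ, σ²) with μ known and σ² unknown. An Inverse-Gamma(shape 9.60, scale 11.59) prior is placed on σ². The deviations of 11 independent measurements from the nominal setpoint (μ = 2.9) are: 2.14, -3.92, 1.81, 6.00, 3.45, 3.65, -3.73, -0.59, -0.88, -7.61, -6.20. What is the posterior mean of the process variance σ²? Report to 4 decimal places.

7.7665

With known mean μ and an Inverse-Gamma(α, β) prior on σ², the Normal likelihood is conjugate: posterior is Inv-Gamma(α + n/2, β + Σ(xᵢ−μ)²/2).
Σ(xᵢ−μ)² = (2.14)² + (-3.92)² + (1.81)² + (6.00)² + (3.45)² + (3.65)² + (-3.73)² + (-0.59)² + (-0.88)² + (-7.61)² + (-6.20)² = 195.8346.
Posterior: Inv-Gamma(9.60 + 11/2, 11.59 + 195.8346/2) = Inv-Gamma(15.10, 109.50730).
E[σ²|data] = β/(α−1) = 109.50730/14.10 = 7.7665.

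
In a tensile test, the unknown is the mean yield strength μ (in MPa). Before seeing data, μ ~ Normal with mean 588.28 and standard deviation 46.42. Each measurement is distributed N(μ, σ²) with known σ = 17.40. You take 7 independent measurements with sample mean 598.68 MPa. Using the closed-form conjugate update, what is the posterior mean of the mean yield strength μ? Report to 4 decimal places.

For Normal data with known variance σ², a Normal(μ₀, σ₀²) prior on μ is conjugate. Posterior precision = 1/σ₀² + n/σ²; posterior mean is the precision-weighted average of μ₀ and x̄.
n·x̄ = 7·598.68 = 4190.76.
σ₀² = 46.42² = 2154.8164, σ² = 17.40² = 302.76; σ² + n·σ₀² = 302.76 + 7·2154.8164 = 15386.4748.
Posterior mean = (μ₀/σ₀² + n·x̄/σ²)/(1/σ₀² + n/σ²) = (σ²·μ₀ + σ₀²·n·x̄)/(σ² + n·σ₀²) = (302.76·588.28 + 2154.8164·4190.76)/15386.4748 = 9208426.029264/15386.4748 = 598.4754.

598.4754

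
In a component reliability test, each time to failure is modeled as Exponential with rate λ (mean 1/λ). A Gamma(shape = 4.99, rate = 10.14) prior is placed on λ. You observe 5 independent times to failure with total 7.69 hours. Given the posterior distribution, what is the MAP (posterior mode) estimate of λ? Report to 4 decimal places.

0.5042

With a Gamma(shape α, rate β) prior on the exponential rate λ, the posterior after n observations with total T = Σxᵢ is Gamma(α+n, β+T).
Posterior: Gamma(4.99+5, 10.14+7.69) = Gamma(9.99, 17.83).
Mode = (α−1)/β = 0.5042.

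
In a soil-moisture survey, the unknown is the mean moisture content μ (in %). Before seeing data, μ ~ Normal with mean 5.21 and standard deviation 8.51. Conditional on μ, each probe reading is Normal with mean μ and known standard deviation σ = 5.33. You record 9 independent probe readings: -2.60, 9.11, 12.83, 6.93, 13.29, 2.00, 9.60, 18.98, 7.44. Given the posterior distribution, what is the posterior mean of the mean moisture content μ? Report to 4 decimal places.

8.4776

For Normal data with known variance σ², a Normal(μ₀, σ₀²) prior on μ is conjugate. Posterior precision = 1/σ₀² + n/σ²; posterior mean is the precision-weighted average of μ₀ and x̄.
Σxᵢ = (-2.60) + 9.11 + 12.83 + 6.93 + 13.29 + 2.00 + 9.60 + 18.98 + 7.44 = 77.58, so n·x̄ = 77.58.
σ₀² = 8.51² = 72.4201, σ² = 5.33² = 28.4089; σ² + n·σ₀² = 28.4089 + 9·72.4201 = 680.1898.
Posterior mean = (μ₀/σ₀² + n·x̄/σ²)/(1/σ₀² + n/σ²) = (σ²·μ₀ + σ₀²·n·x̄)/(σ² + n·σ₀²) = (28.4089·5.21 + 72.4201·77.58)/680.1898 = 5766.361727/680.1898 = 8.4776.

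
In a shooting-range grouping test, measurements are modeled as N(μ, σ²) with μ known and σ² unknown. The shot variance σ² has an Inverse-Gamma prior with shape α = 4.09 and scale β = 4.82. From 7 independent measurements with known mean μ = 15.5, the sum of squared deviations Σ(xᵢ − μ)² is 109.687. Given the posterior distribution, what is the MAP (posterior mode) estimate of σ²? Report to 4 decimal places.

With known mean μ and an Inverse-Gamma(α, β) prior on σ², the Normal likelihood is conjugate: posterior is Inv-Gamma(α + n/2, β + Σ(xᵢ−μ)²/2).
Posterior: Inv-Gamma(4.09 + 7/2, 4.82 + 109.687/2) = Inv-Gamma(7.59, 59.6635).
Mode = β/(α+1) = 59.6635/8.59 = 6.9457.

6.9457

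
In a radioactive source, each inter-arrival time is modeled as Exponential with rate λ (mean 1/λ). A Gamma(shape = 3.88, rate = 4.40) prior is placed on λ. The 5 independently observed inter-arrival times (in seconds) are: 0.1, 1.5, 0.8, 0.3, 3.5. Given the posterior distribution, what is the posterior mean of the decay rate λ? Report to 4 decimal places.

With a Gamma(shape α, rate β) prior on the exponential rate λ, the posterior after n observations with total T = Σxᵢ is Gamma(α+n, β+T).
Sum of observations T = 6.2 seconds; n = 5.
Posterior: Gamma(3.88+5, 4.40+6.2) = Gamma(8.88, 10.60).
Posterior mean of λ = α/β = 8.88/10.60 = 0.8377.

0.8377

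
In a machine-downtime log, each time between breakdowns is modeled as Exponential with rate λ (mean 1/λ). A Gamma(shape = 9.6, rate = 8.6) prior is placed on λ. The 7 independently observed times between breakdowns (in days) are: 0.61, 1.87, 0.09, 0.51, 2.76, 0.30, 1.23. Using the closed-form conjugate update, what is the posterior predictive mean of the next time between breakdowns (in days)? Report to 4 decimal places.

1.0237

With a Gamma(shape α, rate β) prior on the exponential rate λ, the posterior after n observations with total T = Σxᵢ is Gamma(α+n, β+T).
Sum of observations T = 7.37 days; n = 7.
Posterior: Gamma(9.6+7, 8.6+7.37) = Gamma(16.6, 15.97).
The predictive distribution for the next observation is Lomax; its mean is β/(α−1) = 15.97/15.6 = 1.0237.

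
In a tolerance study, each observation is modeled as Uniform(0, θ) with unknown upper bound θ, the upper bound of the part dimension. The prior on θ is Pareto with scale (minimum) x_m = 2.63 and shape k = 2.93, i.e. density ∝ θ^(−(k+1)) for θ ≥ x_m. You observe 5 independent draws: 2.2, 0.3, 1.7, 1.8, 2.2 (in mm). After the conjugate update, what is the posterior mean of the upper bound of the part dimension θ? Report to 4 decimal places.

A Pareto(scale x_m, shape k) prior on the upper bound θ of Uniform(0, θ) is conjugate: posterior is Pareto(max(x_m, max xᵢ), k + n).
Sample maximum = 2.2; prior scale x_m = 2.63 → posterior scale = max = 2.63.
Posterior shape = 2.93 + 5 = 7.93.
E[θ|data] = k·x_m/(k−1) = 7.93·2.63/6.93 = 3.0095.

3.0095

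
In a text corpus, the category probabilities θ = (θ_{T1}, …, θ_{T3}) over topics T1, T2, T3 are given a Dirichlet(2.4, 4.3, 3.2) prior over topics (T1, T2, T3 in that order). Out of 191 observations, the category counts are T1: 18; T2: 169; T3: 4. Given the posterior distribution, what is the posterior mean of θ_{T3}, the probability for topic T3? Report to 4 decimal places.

0.0358

The Dirichlet prior is conjugate to the Multinomial likelihood: each posterior αⱼ = prior αⱼ + observed count nⱼ.
Posterior concentration: (20.4, 173.3, 7.2), total = 200.9.
E[θ_{T3}|data] = α_{T3}/Σα = 7.2/200.9 = 0.0358.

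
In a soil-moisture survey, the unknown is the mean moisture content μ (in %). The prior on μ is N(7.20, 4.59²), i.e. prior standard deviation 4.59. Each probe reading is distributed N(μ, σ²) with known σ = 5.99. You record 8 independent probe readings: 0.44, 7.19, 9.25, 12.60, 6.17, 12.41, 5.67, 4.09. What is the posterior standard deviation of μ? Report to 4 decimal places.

For Normal data with known variance σ², a Normal(μ₀, σ₀²) prior on μ is conjugate. Posterior precision = 1/σ₀² + n/σ²; posterior mean is the precision-weighted average of μ₀ and x̄.
σ₀² = 4.59² = 21.0681, σ² = 5.99² = 35.8801; σ² + n·σ₀² = 35.8801 + 8·21.0681 = 204.4249.
Posterior precision = 1/σ₀² + n/σ² = 1/21.0681 + 8/35.8801 = (σ² + n·σ₀²)/(σ₀²σ²) = 204.4249/(21.0681·35.8801); posterior variance σₙ² = σ₀²σ²/(σ² + n·σ₀²) = 21.0681·35.8801/204.4249 = 3.697815.
Posterior SD = √σₙ² = √(21.0681·35.8801/204.4249) = 1.9230.

1.9230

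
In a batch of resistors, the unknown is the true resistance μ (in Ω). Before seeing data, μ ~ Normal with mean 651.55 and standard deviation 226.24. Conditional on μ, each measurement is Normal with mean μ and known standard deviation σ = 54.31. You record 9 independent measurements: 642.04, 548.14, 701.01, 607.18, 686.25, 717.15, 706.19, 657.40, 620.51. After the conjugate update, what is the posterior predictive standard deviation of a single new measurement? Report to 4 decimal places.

For Normal data with known variance σ², a Normal(μ₀, σ₀²) prior on μ is conjugate. Posterior precision = 1/σ₀² + n/σ²; posterior mean is the precision-weighted average of μ₀ and x̄.
σ₀² = 226.24² = 51184.5376, σ² = 54.31² = 2949.5761; σ² + n·σ₀² = 2949.5761 + 9·51184.5376 = 463610.4145.
Posterior precision = 1/σ₀² + n/σ² = 1/51184.5376 + 9/2949.5761 = (σ² + n·σ₀²)/(σ₀²σ²) = 463610.4145/(51184.5376·2949.5761); posterior variance σₙ² = σ₀²σ²/(σ² + n·σ₀²) = 51184.5376·2949.5761/463610.4145 = 325.645594.
Predictive variance for one new observation = σₙ² + σ² = 51184.5376·2949.5761/463610.4145 + 2949.5761 = σ²·(σ₀² + 463610.4145)/463610.4145 = 2949.5761·514794.9521/463610.4145 = 3275.221694; SD = √(2949.5761·514794.9521/463610.4145) = 57.2296.

57.2296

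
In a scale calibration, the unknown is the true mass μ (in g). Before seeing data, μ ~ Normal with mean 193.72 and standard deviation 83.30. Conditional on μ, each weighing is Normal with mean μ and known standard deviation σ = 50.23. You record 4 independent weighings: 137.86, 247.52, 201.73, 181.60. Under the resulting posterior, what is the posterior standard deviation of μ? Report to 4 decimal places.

24.0459

For Normal data with known variance σ², a Normal(μ₀, σ₀²) prior on μ is conjugate. Posterior precision = 1/σ₀² + n/σ²; posterior mean is the precision-weighted average of μ₀ and x̄.
σ₀² = 83.30² = 6938.89, σ² = 50.23² = 2523.0529; σ² + n·σ₀² = 2523.0529 + 4·6938.89 = 30278.6129.
Posterior precision = 1/σ₀² + n/σ² = 1/6938.89 + 4/2523.0529 = (σ² + n·σ₀²)/(σ₀²σ²) = 30278.6129/(6938.89·2523.0529); posterior variance σₙ² = σ₀²σ²/(σ² + n·σ₀²) = 6938.89·2523.0529/30278.6129 = 578.203057.
Posterior SD = √σₙ² = √(6938.89·2523.0529/30278.6129) = 24.0459.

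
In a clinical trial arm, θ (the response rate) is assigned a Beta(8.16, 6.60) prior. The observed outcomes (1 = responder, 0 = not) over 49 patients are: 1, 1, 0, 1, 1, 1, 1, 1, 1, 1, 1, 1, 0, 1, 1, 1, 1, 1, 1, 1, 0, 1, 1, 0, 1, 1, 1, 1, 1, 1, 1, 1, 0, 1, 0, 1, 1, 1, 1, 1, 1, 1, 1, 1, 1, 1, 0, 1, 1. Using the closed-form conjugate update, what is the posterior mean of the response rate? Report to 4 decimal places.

0.7867

The Beta prior is conjugate to a Binomial/Bernoulli likelihood; the update adds successes to α and failures to β.
Posterior: Beta(α+k, β+n−k) = Beta(8.16+42, 6.60+7) = Beta(50.16, 13.60).
Posterior mean = α/(α+β) = 50.16/63.76 = 0.7867.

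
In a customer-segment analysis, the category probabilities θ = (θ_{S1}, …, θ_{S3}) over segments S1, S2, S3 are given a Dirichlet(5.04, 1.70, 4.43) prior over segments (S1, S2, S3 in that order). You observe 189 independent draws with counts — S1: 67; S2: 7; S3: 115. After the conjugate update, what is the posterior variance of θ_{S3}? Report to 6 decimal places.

0.001196

The Dirichlet prior is conjugate to the Multinomial likelihood: each posterior αⱼ = prior αⱼ + observed count nⱼ.
Posterior concentration: (72.04, 8.70, 119.43), total = 200.17.
Var[θ_j] = α_j(Σα−α_j)/((Σα)²(Σα+1)) = 119.43·80.74/(200.17²·201.17) = 0.001196.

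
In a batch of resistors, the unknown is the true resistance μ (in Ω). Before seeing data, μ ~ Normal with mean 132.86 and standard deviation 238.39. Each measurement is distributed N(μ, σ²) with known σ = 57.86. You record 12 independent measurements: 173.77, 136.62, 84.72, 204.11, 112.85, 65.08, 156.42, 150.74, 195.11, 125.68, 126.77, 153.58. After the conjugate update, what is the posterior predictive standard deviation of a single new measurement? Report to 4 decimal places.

60.2113

For Normal data with known variance σ², a Normal(μ₀, σ₀²) prior on μ is conjugate. Posterior precision = 1/σ₀² + n/σ²; posterior mean is the precision-weighted average of μ₀ and x̄.
σ₀² = 238.39² = 56829.7921, σ² = 57.86² = 3347.7796; σ² + n·σ₀² = 3347.7796 + 12·56829.7921 = 685305.2848.
Posterior precision = 1/σ₀² + n/σ² = 1/56829.7921 + 12/3347.7796 = (σ² + n·σ₀²)/(σ₀²σ²) = 685305.2848/(56829.7921·3347.7796); posterior variance σₙ² = σ₀²σ²/(σ² + n·σ₀²) = 56829.7921·3347.7796/685305.2848 = 277.618782.
Predictive variance for one new observation = σₙ² + σ² = 56829.7921·3347.7796/685305.2848 + 3347.7796 = σ²·(σ₀² + 685305.2848)/685305.2848 = 3347.7796·742135.0769/685305.2848 = 3625.398382; SD = √(3347.7796·742135.0769/685305.2848) = 60.2113.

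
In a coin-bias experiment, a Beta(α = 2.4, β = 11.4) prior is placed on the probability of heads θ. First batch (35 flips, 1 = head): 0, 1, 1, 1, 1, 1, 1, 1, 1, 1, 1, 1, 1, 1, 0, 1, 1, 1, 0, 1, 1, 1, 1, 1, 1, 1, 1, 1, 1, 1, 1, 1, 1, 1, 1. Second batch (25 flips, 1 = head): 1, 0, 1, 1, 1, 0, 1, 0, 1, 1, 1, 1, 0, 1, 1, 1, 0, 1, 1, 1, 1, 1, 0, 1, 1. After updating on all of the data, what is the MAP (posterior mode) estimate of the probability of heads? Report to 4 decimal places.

The Beta prior is conjugate to a Binomial/Bernoulli likelihood; the update adds successes to α and failures to β.
After batch 1: Beta(2.4+32, 11.4+3) = Beta(34.4, 14.4).
After batch 2: Beta(34.4+19, 14.4+6) = Beta(53.4, 20.4).
Mode of Beta(a,b) for a,b>1 is (a−1)/(a+b−2) = 52.4/71.8 = 0.7298.

0.7298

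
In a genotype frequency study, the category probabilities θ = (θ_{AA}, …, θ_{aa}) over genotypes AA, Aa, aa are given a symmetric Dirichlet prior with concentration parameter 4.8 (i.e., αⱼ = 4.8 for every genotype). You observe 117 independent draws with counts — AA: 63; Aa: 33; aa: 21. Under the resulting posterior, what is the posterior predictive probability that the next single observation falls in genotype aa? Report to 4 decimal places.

The Dirichlet prior is conjugate to the Multinomial likelihood: each posterior αⱼ = prior αⱼ + observed count nⱼ.
Posterior concentration: (67.8, 37.8, 25.8), total = 131.4.
P(next = aa | data) = α_{aa}/Σα = 0.1963.

0.1963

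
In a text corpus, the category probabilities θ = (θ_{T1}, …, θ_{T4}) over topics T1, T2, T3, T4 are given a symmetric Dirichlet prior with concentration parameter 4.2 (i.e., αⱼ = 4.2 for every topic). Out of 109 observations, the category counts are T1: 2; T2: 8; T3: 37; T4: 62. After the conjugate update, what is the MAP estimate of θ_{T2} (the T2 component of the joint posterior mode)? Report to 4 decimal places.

0.0920

The Dirichlet prior is conjugate to the Multinomial likelihood: each posterior αⱼ = prior αⱼ + observed count nⱼ.
Posterior concentration: (6.2, 12.2, 41.2, 66.2), total = 125.8.
Joint mode component: (α_{T2}−1)/(Σα−K) = 11.2/121.8 = 0.0920.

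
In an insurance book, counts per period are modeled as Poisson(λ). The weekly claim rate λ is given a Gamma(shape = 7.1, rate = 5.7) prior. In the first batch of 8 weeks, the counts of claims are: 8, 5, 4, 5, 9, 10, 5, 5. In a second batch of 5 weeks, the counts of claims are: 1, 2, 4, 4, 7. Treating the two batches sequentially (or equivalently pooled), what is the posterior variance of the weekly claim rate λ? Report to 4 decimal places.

With a Gamma(shape α, rate β) prior, the Poisson likelihood is conjugate: the posterior is Gamma(α + ΣXᵢ, β + n).
Batch 1: sum of counts S = 51 over n = 8 weeks.
After batch 1: Gamma(α+S, β+n) = Gamma(7.1+51, 5.7+8) = Gamma(58.1, 13.7).
Batch 2: sum of counts S = 18 over n = 5 weeks.
After batch 2: Gamma(α+S, β+n) = Gamma(58.1+18, 13.7+5) = Gamma(76.1, 18.7).
Var = α/β² = 76.1/18.7² = 0.2176.

0.2176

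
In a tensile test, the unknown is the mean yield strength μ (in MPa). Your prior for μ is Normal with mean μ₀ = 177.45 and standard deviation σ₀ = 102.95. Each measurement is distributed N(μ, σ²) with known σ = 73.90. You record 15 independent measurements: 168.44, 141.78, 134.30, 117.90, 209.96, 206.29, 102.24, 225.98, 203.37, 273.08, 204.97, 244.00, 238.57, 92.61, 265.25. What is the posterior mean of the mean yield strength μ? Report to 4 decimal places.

For Normal data with known variance σ², a Normal(μ₀, σ₀²) prior on μ is conjugate. Posterior precision = 1/σ₀² + n/σ²; posterior mean is the precision-weighted average of μ₀ and x̄.
Σxᵢ = 168.44 + 141.78 + 134.30 + 117.90 + 209.96 + 206.29 + 102.24 + 225.98 + 203.37 + 273.08 + 204.97 + 244.00 + 238.57 + 92.61 + 265.25 = 2828.74, so n·x̄ = 2828.74.
σ₀² = 102.95² = 10598.7025, σ² = 73.90² = 5461.21; σ² + n·σ₀² = 5461.21 + 15·10598.7025 = 164441.7475.
Posterior mean = (μ₀/σ₀² + n·x̄/σ²)/(1/σ₀² + n/σ²) = (σ²·μ₀ + σ₀²·n·x̄)/(σ² + n·σ₀²) = (5461.21·177.45 + 10598.7025·2828.74)/164441.7475 = 30950065.42435/164441.7475 = 188.2129.

188.2129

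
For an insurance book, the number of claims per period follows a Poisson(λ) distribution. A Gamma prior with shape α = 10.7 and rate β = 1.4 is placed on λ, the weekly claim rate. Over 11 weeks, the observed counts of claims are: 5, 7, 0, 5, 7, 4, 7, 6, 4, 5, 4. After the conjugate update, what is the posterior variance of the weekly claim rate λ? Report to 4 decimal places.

0.4208

With a Gamma(shape α, rate β) prior, the Poisson likelihood is conjugate: the posterior is Gamma(α + ΣXᵢ, β + n).
Sum of counts S = 54 over n = 11 weeks.
Posterior: Gamma(α+S, β+n) = Gamma(10.7+54, 1.4+11) = Gamma(64.7, 12.4).
Var = α/β² = 64.7/12.4² = 0.4208.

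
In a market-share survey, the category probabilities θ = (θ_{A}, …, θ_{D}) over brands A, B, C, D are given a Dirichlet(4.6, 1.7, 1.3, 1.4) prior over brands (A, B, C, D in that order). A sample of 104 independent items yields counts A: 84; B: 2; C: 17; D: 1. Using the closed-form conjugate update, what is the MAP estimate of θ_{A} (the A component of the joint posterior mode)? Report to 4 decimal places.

The Dirichlet prior is conjugate to the Multinomial likelihood: each posterior αⱼ = prior αⱼ + observed count nⱼ.
Posterior concentration: (88.6, 3.7, 18.3, 2.4), total = 113.0.
Joint mode component: (α_{A}−1)/(Σα−K) = 87.6/109.0 = 0.8037.

0.8037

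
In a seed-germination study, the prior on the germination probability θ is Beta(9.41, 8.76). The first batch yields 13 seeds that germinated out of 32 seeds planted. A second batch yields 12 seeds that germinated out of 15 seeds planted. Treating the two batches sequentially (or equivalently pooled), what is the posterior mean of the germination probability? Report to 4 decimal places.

The Beta prior is conjugate to a Binomial/Bernoulli likelihood; the update adds successes to α and failures to β.
After batch 1: Beta(9.41+13, 8.76+19) = Beta(22.41, 27.76).
After batch 2: Beta(22.41+12, 27.76+3) = Beta(34.41, 30.76).
Posterior mean = α/(α+β) = 34.41/65.17 = 0.5280.

0.5280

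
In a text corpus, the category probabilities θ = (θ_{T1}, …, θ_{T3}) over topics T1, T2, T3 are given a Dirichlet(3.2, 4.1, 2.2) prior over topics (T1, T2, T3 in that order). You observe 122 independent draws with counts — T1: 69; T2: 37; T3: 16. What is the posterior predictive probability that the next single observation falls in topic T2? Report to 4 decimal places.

The Dirichlet prior is conjugate to the Multinomial likelihood: each posterior αⱼ = prior αⱼ + observed count nⱼ.
Posterior concentration: (72.2, 41.1, 18.2), total = 131.5.
P(next = T2 | data) = α_{T2}/Σα = 0.3125.

0.3125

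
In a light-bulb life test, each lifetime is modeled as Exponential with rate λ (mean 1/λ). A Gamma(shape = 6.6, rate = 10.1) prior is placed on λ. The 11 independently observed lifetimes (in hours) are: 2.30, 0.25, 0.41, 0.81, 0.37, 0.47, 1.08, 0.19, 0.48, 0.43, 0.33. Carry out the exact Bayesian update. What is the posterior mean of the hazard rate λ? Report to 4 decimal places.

1.0221

With a Gamma(shape α, rate β) prior on the exponential rate λ, the posterior after n observations with total T = Σxᵢ is Gamma(α+n, β+T).
Sum of observations T = 7.12 hours; n = 11.
Posterior: Gamma(6.6+11, 10.1+7.12) = Gamma(17.6, 17.22).
Posterior mean of λ = α/β = 17.6/17.22 = 1.0221.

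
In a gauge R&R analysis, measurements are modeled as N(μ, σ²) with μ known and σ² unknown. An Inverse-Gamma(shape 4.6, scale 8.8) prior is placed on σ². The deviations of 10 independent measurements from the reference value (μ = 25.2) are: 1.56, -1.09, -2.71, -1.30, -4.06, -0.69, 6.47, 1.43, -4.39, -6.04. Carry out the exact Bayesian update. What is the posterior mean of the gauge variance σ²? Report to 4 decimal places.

With known mean μ and an Inverse-Gamma(α, β) prior on σ², the Normal likelihood is conjugate: posterior is Inv-Gamma(α + n/2, β + Σ(xᵢ−μ)²/2).
Σ(xᵢ−μ)² = (1.56)² + (-1.09)² + (-2.71)² + (-1.30)² + (-4.06)² + (-0.69)² + (6.47)² + (1.43)² + (-4.39)² + (-6.04)² = 129.2750.
Posterior: Inv-Gamma(4.6 + 10/2, 8.8 + 129.2750/2) = Inv-Gamma(9.60, 73.43750).
E[σ²|data] = β/(α−1) = 73.43750/8.60 = 8.5392.

8.5392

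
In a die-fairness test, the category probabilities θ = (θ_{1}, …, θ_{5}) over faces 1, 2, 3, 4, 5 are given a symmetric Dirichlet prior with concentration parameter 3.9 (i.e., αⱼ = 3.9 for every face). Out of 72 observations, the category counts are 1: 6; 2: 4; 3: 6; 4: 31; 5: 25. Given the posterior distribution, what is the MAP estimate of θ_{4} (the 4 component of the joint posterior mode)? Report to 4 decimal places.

The Dirichlet prior is conjugate to the Multinomial likelihood: each posterior αⱼ = prior αⱼ + observed count nⱼ.
Posterior concentration: (9.9, 7.9, 9.9, 34.9, 28.9), total = 91.5.
Joint mode component: (α_{4}−1)/(Σα−K) = 33.9/86.5 = 0.3919.

0.3919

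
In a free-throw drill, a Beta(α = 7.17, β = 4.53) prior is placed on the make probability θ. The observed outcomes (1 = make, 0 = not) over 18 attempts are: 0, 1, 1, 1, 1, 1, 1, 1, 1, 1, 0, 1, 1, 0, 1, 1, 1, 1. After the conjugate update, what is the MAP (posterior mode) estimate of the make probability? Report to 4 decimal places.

The Beta prior is conjugate to a Binomial/Bernoulli likelihood; the update adds successes to α and failures to β.
Posterior: Beta(α+k, β+n−k) = Beta(7.17+15, 4.53+3) = Beta(22.17, 7.53).
Mode of Beta(a,b) for a,b>1 is (a−1)/(a+b−2) = 21.17/27.70 = 0.7643.

0.7643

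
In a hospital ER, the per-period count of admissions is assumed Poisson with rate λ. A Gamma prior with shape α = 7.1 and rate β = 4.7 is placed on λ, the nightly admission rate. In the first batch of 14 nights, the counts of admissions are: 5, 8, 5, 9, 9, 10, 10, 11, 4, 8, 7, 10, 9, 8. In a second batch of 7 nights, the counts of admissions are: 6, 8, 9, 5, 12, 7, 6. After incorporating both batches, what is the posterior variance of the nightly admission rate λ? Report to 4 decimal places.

0.2621

With a Gamma(shape α, rate β) prior, the Poisson likelihood is conjugate: the posterior is Gamma(α + ΣXᵢ, β + n).
Batch 1: sum of counts S = 113 over n = 14 nights.
After batch 1: Gamma(α+S, β+n) = Gamma(7.1+113, 4.7+14) = Gamma(120.1, 18.7).
Batch 2: sum of counts S = 53 over n = 7 nights.
After batch 2: Gamma(α+S, β+n) = Gamma(120.1+53, 18.7+7) = Gamma(173.1, 25.7).
Var = α/β² = 173.1/25.7² = 0.2621.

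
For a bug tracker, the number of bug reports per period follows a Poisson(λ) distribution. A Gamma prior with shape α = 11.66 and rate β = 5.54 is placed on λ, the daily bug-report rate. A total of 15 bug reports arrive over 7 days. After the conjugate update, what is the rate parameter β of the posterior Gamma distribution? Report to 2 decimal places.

12.54

With a Gamma(shape α, rate β) prior, the Poisson likelihood is conjugate: the posterior is Gamma(α + ΣXᵢ, β + n).
Posterior: Gamma(α+S, β+n) = Gamma(11.66+15, 5.54+7) = Gamma(26.66, 12.54).
Posterior β = 12.54.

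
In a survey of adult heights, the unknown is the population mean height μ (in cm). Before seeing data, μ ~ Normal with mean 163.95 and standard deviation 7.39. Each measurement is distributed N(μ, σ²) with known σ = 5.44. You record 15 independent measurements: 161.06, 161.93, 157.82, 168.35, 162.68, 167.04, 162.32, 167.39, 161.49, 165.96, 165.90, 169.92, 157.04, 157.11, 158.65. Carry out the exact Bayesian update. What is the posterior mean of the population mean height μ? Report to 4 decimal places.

For Normal data with known variance σ², a Normal(μ₀, σ₀²) prior on μ is conjugate. Posterior precision = 1/σ₀² + n/σ²; posterior mean is the precision-weighted average of μ₀ and x̄.
Σxᵢ = 161.06 + 161.93 + 157.82 + 168.35 + 162.68 + 167.04 + 162.32 + 167.39 + 161.49 + 165.96 + 165.90 + 169.92 + 157.04 + 157.11 + 158.65 = 2444.66, so n·x̄ = 2444.66.
σ₀² = 7.39² = 54.6121, σ² = 5.44² = 29.5936; σ² + n·σ₀² = 29.5936 + 15·54.6121 = 848.7751.
Posterior mean = (μ₀/σ₀² + n·x̄/σ²)/(1/σ₀² + n/σ²) = (σ²·μ₀ + σ₀²·n·x̄)/(σ² + n·σ₀²) = (29.5936·163.95 + 54.6121·2444.66)/848.7751 = 138359.887106/848.7751 = 163.0112.

163.0112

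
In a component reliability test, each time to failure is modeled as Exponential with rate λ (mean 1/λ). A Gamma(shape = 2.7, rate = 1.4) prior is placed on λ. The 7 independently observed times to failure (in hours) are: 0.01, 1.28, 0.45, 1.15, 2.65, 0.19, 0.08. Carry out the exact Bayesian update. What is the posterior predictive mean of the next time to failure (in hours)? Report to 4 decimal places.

With a Gamma(shape α, rate β) prior on the exponential rate λ, the posterior after n observations with total T = Σxᵢ is Gamma(α+n, β+T).
Sum of observations T = 5.81 hours; n = 7.
Posterior: Gamma(2.7+7, 1.4+5.81) = Gamma(9.7, 7.21).
The predictive distribution for the next observation is Lomax; its mean is β/(α−1) = 7.21/8.7 = 0.8287.

0.8287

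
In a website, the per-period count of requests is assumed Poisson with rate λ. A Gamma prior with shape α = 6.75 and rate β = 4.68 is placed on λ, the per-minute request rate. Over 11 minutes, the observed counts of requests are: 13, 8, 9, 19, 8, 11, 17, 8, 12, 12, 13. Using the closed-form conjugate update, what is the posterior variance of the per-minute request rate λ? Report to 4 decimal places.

0.5562

With a Gamma(shape α, rate β) prior, the Poisson likelihood is conjugate: the posterior is Gamma(α + ΣXᵢ, β + n).
Sum of counts S = 130 over n = 11 minutes.
Posterior: Gamma(α+S, β+n) = Gamma(6.75+130, 4.68+11) = Gamma(136.75, 15.68).
Var = α/β² = 136.75/15.68² = 0.5562.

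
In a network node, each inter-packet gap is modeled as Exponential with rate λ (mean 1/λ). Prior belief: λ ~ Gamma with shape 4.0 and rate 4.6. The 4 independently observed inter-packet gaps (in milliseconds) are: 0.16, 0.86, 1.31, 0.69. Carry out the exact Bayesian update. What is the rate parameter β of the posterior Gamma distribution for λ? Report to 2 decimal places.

7.62

With a Gamma(shape α, rate β) prior on the exponential rate λ, the posterior after n observations with total T = Σxᵢ is Gamma(α+n, β+T).
Sum of observations T = 3.02 milliseconds; n = 4.
Posterior: Gamma(4.0+4, 4.6+3.02) = Gamma(8.0, 7.62).
Posterior β = 7.62.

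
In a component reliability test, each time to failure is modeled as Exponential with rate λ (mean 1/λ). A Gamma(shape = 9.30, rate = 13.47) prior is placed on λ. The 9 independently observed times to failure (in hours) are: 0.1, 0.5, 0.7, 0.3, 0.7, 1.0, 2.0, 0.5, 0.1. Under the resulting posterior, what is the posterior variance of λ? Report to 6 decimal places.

With a Gamma(shape α, rate β) prior on the exponential rate λ, the posterior after n observations with total T = Σxᵢ is Gamma(α+n, β+T).
Sum of observations T = 5.9 hours; n = 9.
Posterior: Gamma(9.30+9, 13.47+5.9) = Gamma(18.30, 19.37).
Var = α/β² = 0.048774.

0.048774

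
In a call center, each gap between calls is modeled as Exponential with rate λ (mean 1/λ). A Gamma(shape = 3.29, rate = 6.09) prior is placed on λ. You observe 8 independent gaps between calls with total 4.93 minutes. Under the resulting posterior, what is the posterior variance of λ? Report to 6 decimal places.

With a Gamma(shape α, rate β) prior on the exponential rate λ, the posterior after n observations with total T = Σxᵢ is Gamma(α+n, β+T).
Posterior: Gamma(3.29+8, 6.09+4.93) = Gamma(11.29, 11.02).
Var = α/β² = 0.092967.

0.092967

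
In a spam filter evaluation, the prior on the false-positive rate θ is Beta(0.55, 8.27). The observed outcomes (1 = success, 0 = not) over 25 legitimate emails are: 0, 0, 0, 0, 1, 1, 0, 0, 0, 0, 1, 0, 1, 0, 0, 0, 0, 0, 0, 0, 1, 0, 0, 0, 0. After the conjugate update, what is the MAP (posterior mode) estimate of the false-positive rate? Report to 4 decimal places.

0.1430

The Beta prior is conjugate to a Binomial/Bernoulli likelihood; the update adds successes to α and failures to β.
Posterior: Beta(α+k, β+n−k) = Beta(0.55+5, 8.27+20) = Beta(5.55, 28.27).
Mode of Beta(a,b) for a,b>1 is (a−1)/(a+b−2) = 4.55/31.82 = 0.1430.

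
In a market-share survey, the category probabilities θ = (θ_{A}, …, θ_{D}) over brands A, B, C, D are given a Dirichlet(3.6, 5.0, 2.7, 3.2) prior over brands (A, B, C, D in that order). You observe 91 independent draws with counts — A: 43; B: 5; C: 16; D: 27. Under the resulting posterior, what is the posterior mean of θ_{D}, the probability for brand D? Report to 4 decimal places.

The Dirichlet prior is conjugate to the Multinomial likelihood: each posterior αⱼ = prior αⱼ + observed count nⱼ.
Posterior concentration: (46.6, 10.0, 18.7, 30.2), total = 105.5.
E[θ_{D}|data] = α_{D}/Σα = 30.2/105.5 = 0.2863.

0.2863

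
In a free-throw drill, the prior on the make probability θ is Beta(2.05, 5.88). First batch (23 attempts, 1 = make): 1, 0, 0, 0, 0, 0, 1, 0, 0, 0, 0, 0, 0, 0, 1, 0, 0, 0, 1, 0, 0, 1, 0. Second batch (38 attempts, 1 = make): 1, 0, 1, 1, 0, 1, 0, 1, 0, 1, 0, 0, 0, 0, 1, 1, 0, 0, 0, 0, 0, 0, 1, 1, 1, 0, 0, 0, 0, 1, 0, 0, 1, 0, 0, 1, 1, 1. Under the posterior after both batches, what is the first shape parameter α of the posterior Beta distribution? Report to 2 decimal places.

The Beta prior is conjugate to a Binomial/Bernoulli likelihood; the update adds successes to α and failures to β.
After batch 1: Beta(2.05+5, 5.88+18) = Beta(7.05, 23.88).
After batch 2: Beta(7.05+16, 23.88+22) = Beta(23.05, 45.88).
Posterior α = 23.05.

23.05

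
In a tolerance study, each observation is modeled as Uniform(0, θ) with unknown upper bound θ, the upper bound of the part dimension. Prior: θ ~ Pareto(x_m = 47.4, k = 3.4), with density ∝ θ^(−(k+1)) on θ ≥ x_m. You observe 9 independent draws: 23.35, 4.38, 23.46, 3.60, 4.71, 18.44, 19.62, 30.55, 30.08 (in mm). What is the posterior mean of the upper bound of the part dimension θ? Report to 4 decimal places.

A Pareto(scale x_m, shape k) prior on the upper bound θ of Uniform(0, θ) is conjugate: posterior is Pareto(max(x_m, max xᵢ), k + n).
Sample maximum = 30.55; prior scale x_m = 47.4 → posterior scale = max = 47.40.
Posterior shape = 3.4 + 9 = 12.4.
E[θ|data] = k·x_m/(k−1) = 12.4·47.40/11.4 = 51.5579.

51.5579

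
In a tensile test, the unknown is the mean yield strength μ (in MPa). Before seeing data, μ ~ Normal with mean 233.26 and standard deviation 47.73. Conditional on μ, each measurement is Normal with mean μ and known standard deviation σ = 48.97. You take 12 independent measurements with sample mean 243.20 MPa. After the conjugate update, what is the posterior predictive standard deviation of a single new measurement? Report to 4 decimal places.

50.8113

For Normal data with known variance σ², a Normal(μ₀, σ₀²) prior on μ is conjugate. Posterior precision = 1/σ₀² + n/σ²; posterior mean is the precision-weighted average of μ₀ and x̄.
σ₀² = 47.73² = 2278.1529, σ² = 48.97² = 2398.0609; σ² + n·σ₀² = 2398.0609 + 12·2278.1529 = 29735.8957.
Posterior precision = 1/σ₀² + n/σ² = 1/2278.1529 + 12/2398.0609 = (σ² + n·σ₀²)/(σ₀²σ²) = 29735.8957/(2278.1529·2398.0609); posterior variance σₙ² = σ₀²σ²/(σ² + n·σ₀²) = 2278.1529·2398.0609/29735.8957 = 183.722375.
Predictive variance for one new observation = σₙ² + σ² = 2278.1529·2398.0609/29735.8957 + 2398.0609 = σ²·(σ₀² + 29735.8957)/29735.8957 = 2398.0609·32014.0486/29735.8957 = 2581.783275; SD = √(2398.0609·32014.0486/29735.8957) = 50.8113.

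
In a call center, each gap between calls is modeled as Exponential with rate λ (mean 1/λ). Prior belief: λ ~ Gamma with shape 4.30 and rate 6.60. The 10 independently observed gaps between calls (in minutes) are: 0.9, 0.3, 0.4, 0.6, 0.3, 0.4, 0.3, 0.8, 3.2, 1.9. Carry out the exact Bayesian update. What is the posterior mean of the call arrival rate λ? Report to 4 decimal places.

With a Gamma(shape α, rate β) prior on the exponential rate λ, the posterior after n observations with total T = Σxᵢ is Gamma(α+n, β+T).
Sum of observations T = 9.1 minutes; n = 10.
Posterior: Gamma(4.30+10, 6.60+9.1) = Gamma(14.30, 15.70).
Posterior mean of λ = α/β = 14.30/15.70 = 0.9108.

0.9108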